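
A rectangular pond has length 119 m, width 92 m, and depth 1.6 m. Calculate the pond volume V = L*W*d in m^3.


Base area = L * W = 119 * 92 = 10948 m^2
Volume = area * depth = 10948 * 1.6 = 17516.8 m^3

17516.8 m^3


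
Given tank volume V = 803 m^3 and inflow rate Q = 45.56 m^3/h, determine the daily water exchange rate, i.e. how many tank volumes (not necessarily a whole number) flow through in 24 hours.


Daily flow volume = 45.56 m^3/h * 24 h = 1093.44 m^3/day
Exchanges = daily flow / tank volume = 1093.44 / 803 = 1.36169 exchanges/day

1.36169 exchanges/day


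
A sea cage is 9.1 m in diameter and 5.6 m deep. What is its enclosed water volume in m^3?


r = d/2 = 9.1/2 = 4.55 m
Base area = pi*r^2 = pi*4.55^2 = 65.038822 m^2
Volume = 65.038822 * 5.6 = 364.217 m^3

364.217 m^3


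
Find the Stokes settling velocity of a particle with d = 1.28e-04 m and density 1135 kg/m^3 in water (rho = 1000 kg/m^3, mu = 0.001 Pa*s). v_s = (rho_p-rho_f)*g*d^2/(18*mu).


Density difference: rho_p - rho_f = 1135 - 1000 = 135 kg/m^3
d^2 = (1.28e-04)^2 = 1.6384e-08 m^2
Numerator = (rho_p - rho_f) * g * d^2 = 135 * 9.81 * 1.6384e-08 = 2.169815e-05
Denominator = 18 * mu = 18 * 0.001 = 0.018
v_s = 2.169815e-05 / 0.018 = 0.00120545 m/s
Check: Re = rho_f * v_s * d / mu = 1000 * 0.00120545 * 1.28e-04 / 0.001 = 0.154 < 1, so Stokes' law applies.

0.00120545 m/s


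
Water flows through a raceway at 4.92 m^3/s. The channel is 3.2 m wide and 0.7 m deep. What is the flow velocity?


Cross-sectional area = W * d = 3.2 * 0.7 = 2.24 m^2
Velocity = Q / A = 4.92 / 2.24 = 2.19643 m/s

2.19643 m/s


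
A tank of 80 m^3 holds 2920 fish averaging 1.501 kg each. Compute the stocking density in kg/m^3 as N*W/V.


Total biomass = 2920 fish * 1.501 kg = 4382.92 kg
Density = total biomass / volume = 4382.92 / 80 = 54.7865 kg/m^3

54.7865 kg/m^3


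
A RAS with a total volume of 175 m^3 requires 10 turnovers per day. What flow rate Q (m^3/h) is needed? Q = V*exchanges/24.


Daily recirculation volume = 175 m^3 * 10 = 1750 m^3/day
Flow rate Q = daily volume / 24 h = 1750 / 24 = 72.9167 m^3/h

72.9167 m^3/h


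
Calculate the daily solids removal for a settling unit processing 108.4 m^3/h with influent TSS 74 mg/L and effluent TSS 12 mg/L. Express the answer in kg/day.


Concentration drop: TSS_in - TSS_out = 74 - 12 = 62 mg/L
Hourly solids removed = Q * dTSS = 108.4 m^3/h * 62 mg/L = 6720.8 g/h  (m^3/h * mg/L = g/h)
Daily solids removed = 6720.8 * 24 = 161299.2 g/day
Convert g to kg: 161299.2 / 1000 = 161.2992 kg/day

161.2992 kg/day


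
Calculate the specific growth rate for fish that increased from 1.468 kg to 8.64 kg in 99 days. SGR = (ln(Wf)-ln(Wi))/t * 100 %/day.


ln(W_f) = ln(8.64) = 2.1564026
ln(W_i) = ln(1.468) = 0.38390093
ln(W_f) - ln(W_i) = 2.1564026 - 0.38390093 = 1.7725017
SGR = 1.7725017 / 99 * 100 = 1.79041 %/day

1.79041 %/day


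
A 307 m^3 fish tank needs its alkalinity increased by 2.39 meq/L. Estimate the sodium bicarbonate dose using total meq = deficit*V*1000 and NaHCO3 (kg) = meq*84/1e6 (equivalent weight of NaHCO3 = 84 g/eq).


Tank volume in L = 307 m^3 * 1000 = 307000 L
Total meq required = 2.39 meq/L * 307000 L = 733730 meq
NaHCO3 mass = 733730 meq * 84 mg/meq / 1e6 = 61.6333 kg

61.6333 kg


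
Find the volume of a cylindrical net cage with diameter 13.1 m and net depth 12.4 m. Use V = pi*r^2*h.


r = d/2 = 13.1/2 = 6.55 m
Base area = pi*r^2 = pi*6.55^2 = 134.78218 m^2
Volume = 134.78218 * 12.4 = 1671.3 m^3

1671.3 m^3


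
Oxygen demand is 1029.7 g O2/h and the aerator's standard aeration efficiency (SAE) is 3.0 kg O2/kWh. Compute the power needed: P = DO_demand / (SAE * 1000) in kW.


SAE in g O2/kWh = 3.0 * 1000 = 3000 g/kWh
P = DO_demand / SAE_g = 1029.7 / 3000 = 0.343233 kW

0.343233 kW


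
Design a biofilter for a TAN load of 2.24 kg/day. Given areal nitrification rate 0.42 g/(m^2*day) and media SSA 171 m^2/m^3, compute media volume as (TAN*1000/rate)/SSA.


A = 2.24*1000 / 0.42 = 5333.3333 m^2
V = 5333.3333 / 171 = 31.1891

31.1891 m^3


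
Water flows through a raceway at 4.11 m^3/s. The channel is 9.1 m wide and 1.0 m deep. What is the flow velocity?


Cross-sectional area = W * d = 9.1 * 1.0 = 9.1 m^2
Velocity = Q / A = 4.11 / 9.1 = 0.451648 m/s

0.451648 m/s


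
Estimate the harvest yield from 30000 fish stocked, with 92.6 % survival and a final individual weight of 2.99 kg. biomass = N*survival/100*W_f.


Survivors = 30000 * 92.6/100 = 27780 fish
Harvest biomass = survivors * W_f = 27780 * 2.99 = 83062.2 kg

83062.2 kg


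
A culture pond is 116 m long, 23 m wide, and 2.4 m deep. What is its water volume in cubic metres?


Base area = L * W = 116 * 23 = 2668 m^2
Volume = area * depth = 2668 * 2.4 = 6403.2 m^3

6403.2 m^3


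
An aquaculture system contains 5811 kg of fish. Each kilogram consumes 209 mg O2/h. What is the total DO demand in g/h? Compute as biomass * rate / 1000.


Total O2 consumption (mg/h) = 5811 kg * 209 mg/(kg*h) = 1214499 mg/h
Convert to g/h: 1214499 / 1000 = 1214.499 g/h

1214.499 g/h


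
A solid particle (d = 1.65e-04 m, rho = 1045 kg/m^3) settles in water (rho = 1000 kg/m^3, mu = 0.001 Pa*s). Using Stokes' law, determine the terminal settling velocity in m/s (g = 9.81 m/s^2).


Density difference: rho_p - rho_f = 1045 - 1000 = 45 kg/m^3
d^2 = (1.65e-04)^2 = 2.7225e-08 m^2
Numerator = (rho_p - rho_f) * g * d^2 = 45 * 9.81 * 2.7225e-08 = 1.2018476e-05
Denominator = 18 * mu = 18 * 0.001 = 0.018
v_s = 1.2018476e-05 / 0.018 = 6.67693e-04 m/s
Check: Re = rho_f * v_s * d / mu = 1000 * 6.67693e-04 * 1.65e-04 / 0.001 = 0.11 < 1, so Stokes' law applies.

6.67693e-04 m/s


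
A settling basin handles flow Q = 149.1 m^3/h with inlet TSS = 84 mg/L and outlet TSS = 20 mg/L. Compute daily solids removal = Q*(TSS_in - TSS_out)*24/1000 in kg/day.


Concentration drop: TSS_in - TSS_out = 84 - 20 = 64 mg/L
Hourly solids removed = Q * dTSS = 149.1 m^3/h * 64 mg/L = 9542.4 g/h  (m^3/h * mg/L = g/h)
Daily solids removed = 9542.4 * 24 = 229017.6 g/day
Convert g to kg: 229017.6 / 1000 = 229.0176 kg/day

229.0176 kg/day


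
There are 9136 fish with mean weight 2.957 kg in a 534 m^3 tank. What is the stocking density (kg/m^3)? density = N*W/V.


Total biomass = 9136 fish * 2.957 kg = 27015.152 kg
Density = total biomass / volume = 27015.152 / 534 = 50.5902 kg/m^3

50.5902 kg/m^3


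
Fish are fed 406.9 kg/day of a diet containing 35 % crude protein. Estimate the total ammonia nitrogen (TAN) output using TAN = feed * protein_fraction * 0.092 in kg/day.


Protein in feed = 406.9 * 35/100 = 142.415 kg/day
TAN = protein * 0.092 = 142.415 * 0.092 = 13.10218 kg/day

13.10218 kg/day


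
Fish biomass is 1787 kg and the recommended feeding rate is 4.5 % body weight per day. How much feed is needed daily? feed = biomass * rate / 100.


Feeding rate fraction = 4.5% / 100 = 0.045
Daily feed = 1787 kg * 0.045 = 80.415 kg/day

80.415 kg/day


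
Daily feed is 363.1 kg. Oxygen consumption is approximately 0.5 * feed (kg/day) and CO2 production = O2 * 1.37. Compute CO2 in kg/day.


O2 = 363.1 * 0.5 = 181.55
CO2 = 181.55 * 1.37 = 248.7235

248.7235 kg/day


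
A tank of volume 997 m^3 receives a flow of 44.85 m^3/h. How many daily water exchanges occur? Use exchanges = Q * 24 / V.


Daily flow volume = 44.85 m^3/h * 24 h = 1076.4 m^3/day
Exchanges = daily flow / tank volume = 1076.4 / 997 = 1.07964 exchanges/day

1.07964 exchanges/day


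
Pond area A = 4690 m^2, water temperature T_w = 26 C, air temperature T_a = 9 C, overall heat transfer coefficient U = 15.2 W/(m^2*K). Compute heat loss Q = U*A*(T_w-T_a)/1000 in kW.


Temperature difference dT = 26 - 9 = 17 K
Heat loss (W) = U * A * dT = 15.2 * 4690 * 17 = 1211896 W
Convert to kW: 1211896 / 1000 = 1211.896 kW

1211.896 kW


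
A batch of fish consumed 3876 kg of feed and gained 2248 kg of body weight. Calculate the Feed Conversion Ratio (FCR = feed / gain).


FCR = feed consumed / weight gained
FCR = 3876 kg / 2248 kg = 1.7242

1.7242


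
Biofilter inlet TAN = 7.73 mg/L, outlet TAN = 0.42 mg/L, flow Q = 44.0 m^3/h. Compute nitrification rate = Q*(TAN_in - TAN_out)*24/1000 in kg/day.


Concentration drop: TAN_in - TAN_out = 7.73 - 0.42 = 7.31 mg/L
Hourly TAN removed = Q * dTAN = 44.0 m^3/h * 7.31 mg/L = 321.64 g/h  (m^3/h * mg/L = g/h)
Daily TAN removed = 321.64 * 24 = 7719.36 g/day
Convert to kg/day: 7719.36 / 1000 = 7.71936 kg/day

7.71936 kg/day


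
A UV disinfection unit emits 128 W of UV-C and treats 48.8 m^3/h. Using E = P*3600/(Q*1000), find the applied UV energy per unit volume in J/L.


Energy delivered per hour = 128 W * 3600 s = 460800 J/h
Volume treated per hour = 48.8 m^3/h * 1000 = 48800 L/h
dose = 460800 / 48800 = 9.44262 J/L

9.44262 J/L


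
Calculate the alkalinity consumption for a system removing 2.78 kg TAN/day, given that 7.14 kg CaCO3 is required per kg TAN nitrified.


Alkalinity factor: 7.14 kg CaCO3 consumed per kg TAN nitrified
alk = 2.78 kg TAN * 7.14 = 19.8492 kg CaCO3/day

19.8492 kg CaCO3/day


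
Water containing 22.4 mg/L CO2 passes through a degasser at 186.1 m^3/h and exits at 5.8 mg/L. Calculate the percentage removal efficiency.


CO2_out / CO2_in = 5.8 / 22.4 = 0.25892857
Fraction remaining = 0.25892857
efficiency = (1 - 0.25892857) * 100 = 74.1071 %

74.1071 %


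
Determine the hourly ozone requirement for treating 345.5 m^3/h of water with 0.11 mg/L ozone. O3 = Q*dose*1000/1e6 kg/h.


O3 demand (mg/h) = Q * dose * 1000 = 345.5 * 0.11 * 1000 = 38005 mg/h
Convert mg to kg: 38005 / 1e6 = 0.038005 kg/h

0.038005 kg/h


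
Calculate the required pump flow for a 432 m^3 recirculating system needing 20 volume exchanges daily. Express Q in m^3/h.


Daily recirculation volume = 432 m^3 * 20 = 8640 m^3/day
Flow rate Q = daily volume / 24 h = 8640 / 24 = 360 m^3/h

360 m^3/h


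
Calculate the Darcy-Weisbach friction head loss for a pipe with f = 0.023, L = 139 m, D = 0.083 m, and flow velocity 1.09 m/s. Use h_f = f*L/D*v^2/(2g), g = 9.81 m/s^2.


v^2 = 1.09^2 = 1.1881 m^2/s^2
L/D = 139/0.083 = 1674.6988
h_f = f*(L/D)*v^2/(2g) = 0.023 * 1674.6988 * 1.1881 / 19.62 = 2.33248 m

2.33248 m


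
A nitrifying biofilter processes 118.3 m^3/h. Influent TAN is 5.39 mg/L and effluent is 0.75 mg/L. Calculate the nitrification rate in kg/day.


Concentration drop: TAN_in - TAN_out = 5.39 - 0.75 = 4.64 mg/L
Hourly TAN removed = Q * dTAN = 118.3 m^3/h * 4.64 mg/L = 548.912 g/h  (m^3/h * mg/L = g/h)
Daily TAN removed = 548.912 * 24 = 13173.888 g/day
Convert to kg/day: 13173.888 / 1000 = 13.173888 kg/day

13.173888 kg/day


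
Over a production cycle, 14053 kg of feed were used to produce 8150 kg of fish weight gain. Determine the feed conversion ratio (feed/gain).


FCR = feed consumed / weight gained
FCR = 14053 kg / 8150 kg = 1.72429

1.72429


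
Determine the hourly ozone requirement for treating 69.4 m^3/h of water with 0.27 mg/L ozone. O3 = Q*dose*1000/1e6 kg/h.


O3 demand (mg/h) = Q * dose * 1000 = 69.4 * 0.27 * 1000 = 18738 mg/h
Convert mg to kg: 18738 / 1e6 = 0.018738 kg/h

0.018738 kg/h


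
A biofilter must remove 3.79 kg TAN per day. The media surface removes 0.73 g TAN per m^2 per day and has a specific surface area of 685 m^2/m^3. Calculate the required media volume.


A = 3.79*1000 / 0.73 = 5191.7808 m^2
V = 5191.7808 / 685 = 7.57924

7.57924 m^3


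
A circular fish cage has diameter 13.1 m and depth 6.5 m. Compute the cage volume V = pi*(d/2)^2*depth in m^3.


r = d/2 = 13.1/2 = 6.55 m
Base area = pi*r^2 = pi*6.55^2 = 134.78218 m^2
Volume = 134.78218 * 6.5 = 876.084 m^3

876.084 m^3


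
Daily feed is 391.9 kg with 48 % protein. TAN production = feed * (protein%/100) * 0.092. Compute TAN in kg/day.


Protein in feed = 391.9 * 48/100 = 188.112 kg/day
TAN = protein * 0.092 = 188.112 * 0.092 = 17.306304 kg/day

17.306304 kg/day


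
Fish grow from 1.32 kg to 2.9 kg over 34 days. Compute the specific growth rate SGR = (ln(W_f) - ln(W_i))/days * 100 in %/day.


ln(W_f) = ln(2.9) = 1.0647107
ln(W_i) = ln(1.32) = 0.27763174
ln(W_f) - ln(W_i) = 1.0647107 - 0.27763174 = 0.78707896
SGR = 0.78707896 / 34 * 100 = 2.31494 %/day

2.31494 %/day


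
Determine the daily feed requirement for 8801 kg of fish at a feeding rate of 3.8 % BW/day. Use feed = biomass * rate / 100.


Feeding rate fraction = 3.8% / 100 = 0.038
Daily feed = 8801 kg * 0.038 = 334.438 kg/day

334.438 kg/day


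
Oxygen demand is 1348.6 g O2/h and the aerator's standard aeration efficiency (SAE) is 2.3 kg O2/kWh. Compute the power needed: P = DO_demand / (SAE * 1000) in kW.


SAE in g O2/kWh = 2.3 * 1000 = 2300 g/kWh
P = DO_demand / SAE_g = 1348.6 / 2300 = 0.586348 kW

0.586348 kW


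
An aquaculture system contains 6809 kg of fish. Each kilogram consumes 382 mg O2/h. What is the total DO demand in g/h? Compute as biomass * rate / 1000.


Total O2 consumption (mg/h) = 6809 kg * 382 mg/(kg*h) = 2601038 mg/h
Convert to g/h: 2601038 / 1000 = 2601.038 g/h

2601.038 g/h


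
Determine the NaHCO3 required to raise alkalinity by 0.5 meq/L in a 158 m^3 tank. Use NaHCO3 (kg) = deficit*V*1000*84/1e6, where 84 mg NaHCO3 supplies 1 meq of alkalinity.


Tank volume in L = 158 m^3 * 1000 = 158000 L
Total meq required = 0.5 meq/L * 158000 L = 79000 meq
NaHCO3 mass = 79000 meq * 84 mg/meq / 1e6 = 6.636 kg

6.636 kg


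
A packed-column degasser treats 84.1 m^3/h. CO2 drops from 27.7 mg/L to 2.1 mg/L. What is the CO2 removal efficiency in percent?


CO2_out / CO2_in = 2.1 / 27.7 = 0.075812274
Fraction remaining = 0.075812274
efficiency = (1 - 0.075812274) * 100 = 92.4188 %

92.4188 %


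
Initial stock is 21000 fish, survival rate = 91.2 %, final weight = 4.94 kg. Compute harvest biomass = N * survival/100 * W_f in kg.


Survivors = 21000 * 91.2/100 = 19152 fish
Harvest biomass = survivors * W_f = 19152 * 4.94 = 94610.88 kg

94610.88 kg


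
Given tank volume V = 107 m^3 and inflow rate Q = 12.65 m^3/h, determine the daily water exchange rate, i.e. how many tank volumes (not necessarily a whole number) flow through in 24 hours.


Daily flow volume = 12.65 m^3/h * 24 h = 303.6 m^3/day
Exchanges = daily flow / tank volume = 303.6 / 107 = 2.83738 exchanges/day

2.83738 exchanges/day


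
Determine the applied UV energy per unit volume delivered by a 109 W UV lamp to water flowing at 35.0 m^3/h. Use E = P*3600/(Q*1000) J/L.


Energy delivered per hour = 109 W * 3600 s = 392400 J/h
Volume treated per hour = 35.0 m^3/h * 1000 = 35000 L/h
dose = 392400 / 35000 = 11.2114 J/L

11.2114 J/L


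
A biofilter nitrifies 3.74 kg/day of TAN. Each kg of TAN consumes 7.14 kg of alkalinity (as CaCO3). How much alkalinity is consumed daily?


Alkalinity factor: 7.14 kg CaCO3 consumed per kg TAN nitrified
alk = 3.74 kg TAN * 7.14 = 26.7036 kg CaCO3/day

26.7036 kg CaCO3/day


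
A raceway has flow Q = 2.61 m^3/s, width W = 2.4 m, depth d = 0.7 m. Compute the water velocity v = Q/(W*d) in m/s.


Cross-sectional area = W * d = 2.4 * 0.7 = 1.68 m^2
Velocity = Q / A = 2.61 / 1.68 = 1.55357 m/s

1.55357 m/s


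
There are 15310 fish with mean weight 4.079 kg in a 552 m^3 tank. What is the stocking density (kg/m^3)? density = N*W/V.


Total biomass = 15310 fish * 4.079 kg = 62449.49 kg
Density = total biomass / volume = 62449.49 / 552 = 113.133 kg/m^3

113.133 kg/m^3


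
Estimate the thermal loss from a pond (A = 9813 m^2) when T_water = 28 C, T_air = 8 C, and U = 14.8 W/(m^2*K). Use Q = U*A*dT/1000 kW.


Temperature difference dT = 28 - 8 = 20 K
Heat loss (W) = U * A * dT = 14.8 * 9813 * 20 = 2904648 W
Convert to kW: 2904648 / 1000 = 2904.648 kW

2904.648 kW


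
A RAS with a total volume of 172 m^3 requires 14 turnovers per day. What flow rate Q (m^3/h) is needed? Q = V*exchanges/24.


Daily recirculation volume = 172 m^3 * 14 = 2408 m^3/day
Flow rate Q = daily volume / 24 h = 2408 / 24 = 100.333 m^3/h

100.333 m^3/h


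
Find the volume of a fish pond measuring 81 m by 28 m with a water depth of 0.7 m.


Base area = L * W = 81 * 28 = 2268 m^2
Volume = area * depth = 2268 * 0.7 = 1587.6 m^3

1587.6 m^3


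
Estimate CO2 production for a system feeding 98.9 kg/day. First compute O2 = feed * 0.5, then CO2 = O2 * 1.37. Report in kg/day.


O2 = 98.9 * 0.5 = 49.45
CO2 = 49.45 * 1.37 = 67.7465

67.7465 kg/day


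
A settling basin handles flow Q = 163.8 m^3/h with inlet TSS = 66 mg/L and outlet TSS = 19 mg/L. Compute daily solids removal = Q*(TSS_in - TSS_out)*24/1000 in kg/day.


Concentration drop: TSS_in - TSS_out = 66 - 19 = 47 mg/L
Hourly solids removed = Q * dTSS = 163.8 m^3/h * 47 mg/L = 7698.6 g/h  (m^3/h * mg/L = g/h)
Daily solids removed = 7698.6 * 24 = 184766.4 g/day
Convert g to kg: 184766.4 / 1000 = 184.7664 kg/day

184.7664 kg/day


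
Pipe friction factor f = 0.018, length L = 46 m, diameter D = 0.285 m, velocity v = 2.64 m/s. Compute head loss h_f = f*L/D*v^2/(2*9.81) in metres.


v^2 = 2.64^2 = 6.9696 m^2/s^2
L/D = 46/0.285 = 161.40351
h_f = f*(L/D)*v^2/(2g) = 0.018 * 161.40351 * 6.9696 / 19.62 = 1.03203 m

1.03203 m


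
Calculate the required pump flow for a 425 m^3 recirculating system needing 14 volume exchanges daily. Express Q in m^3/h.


Daily recirculation volume = 425 m^3 * 14 = 5950 m^3/day
Flow rate Q = daily volume / 24 h = 5950 / 24 = 247.917 m^3/h

247.917 m^3/h


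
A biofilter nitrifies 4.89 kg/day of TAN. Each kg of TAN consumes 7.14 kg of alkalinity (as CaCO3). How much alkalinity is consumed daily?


Alkalinity factor: 7.14 kg CaCO3 consumed per kg TAN nitrified
alk = 4.89 kg TAN * 7.14 = 34.9146 kg CaCO3/day

34.9146 kg CaCO3/day


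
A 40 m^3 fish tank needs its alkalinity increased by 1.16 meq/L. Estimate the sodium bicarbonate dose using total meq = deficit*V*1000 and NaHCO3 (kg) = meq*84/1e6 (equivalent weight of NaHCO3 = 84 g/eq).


Tank volume in L = 40 m^3 * 1000 = 40000 L
Total meq required = 1.16 meq/L * 40000 L = 46400 meq
NaHCO3 mass = 46400 meq * 84 mg/meq / 1e6 = 3.8976 kg

3.8976 kg


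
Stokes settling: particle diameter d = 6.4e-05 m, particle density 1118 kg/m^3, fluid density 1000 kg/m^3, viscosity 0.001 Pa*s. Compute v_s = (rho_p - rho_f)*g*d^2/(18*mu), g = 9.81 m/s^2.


Density difference: rho_p - rho_f = 1118 - 1000 = 118 kg/m^3
d^2 = (6.4e-05)^2 = 4.096e-09 m^2
Numerator = (rho_p - rho_f) * g * d^2 = 118 * 9.81 * 4.096e-09 = 4.7414477e-06
Denominator = 18 * mu = 18 * 0.001 = 0.018
v_s = 4.7414477e-06 / 0.018 = 2.63414e-04 m/s
Check: Re = rho_f * v_s * d / mu = 1000 * 2.63414e-04 * 6.4e-05 / 0.001 = 0.0169 < 1, so Stokes' law applies.

2.63414e-04 m/s


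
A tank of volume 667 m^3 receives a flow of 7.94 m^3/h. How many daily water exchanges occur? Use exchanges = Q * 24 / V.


Daily flow volume = 7.94 m^3/h * 24 h = 190.56 m^3/day
Exchanges = daily flow / tank volume = 190.56 / 667 = 0.285697 exchanges/day

0.285697 exchanges/day


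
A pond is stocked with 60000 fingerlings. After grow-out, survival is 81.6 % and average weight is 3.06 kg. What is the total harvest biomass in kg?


Survivors = 60000 * 81.6/100 = 48960 fish
Harvest biomass = survivors * W_f = 48960 * 3.06 = 149817.6 kg

149817.6 kg


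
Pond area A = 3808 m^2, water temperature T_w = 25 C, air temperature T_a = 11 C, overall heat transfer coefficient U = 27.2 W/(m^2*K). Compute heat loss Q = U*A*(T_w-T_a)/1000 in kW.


Temperature difference dT = 25 - 11 = 14 K
Heat loss (W) = U * A * dT = 27.2 * 3808 * 14 = 1450086.4 W
Convert to kW: 1450086.4 / 1000 = 1450.0864 kW

1450.0864 kW


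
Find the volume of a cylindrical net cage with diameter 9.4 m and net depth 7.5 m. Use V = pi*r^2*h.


r = d/2 = 9.4/2 = 4.7 m
Base area = pi*r^2 = pi*4.7^2 = 69.397782 m^2
Volume = 69.397782 * 7.5 = 520.483 m^3

520.483 m^3


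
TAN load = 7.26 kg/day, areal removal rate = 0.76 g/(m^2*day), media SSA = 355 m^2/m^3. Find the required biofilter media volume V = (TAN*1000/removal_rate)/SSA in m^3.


A = 7.26*1000 / 0.76 = 9552.6316 m^2
V = 9552.6316 / 355 = 26.9088

26.9088 m^3


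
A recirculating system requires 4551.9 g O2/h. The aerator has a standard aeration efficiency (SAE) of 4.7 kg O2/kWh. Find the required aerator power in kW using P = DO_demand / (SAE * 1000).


SAE in g O2/kWh = 4.7 * 1000 = 4700 g/kWh
P = DO_demand / SAE_g = 4551.9 / 4700 = 0.968489 kW

0.968489 kW


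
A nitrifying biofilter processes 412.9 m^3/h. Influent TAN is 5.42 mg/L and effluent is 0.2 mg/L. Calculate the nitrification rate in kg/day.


Concentration drop: TAN_in - TAN_out = 5.42 - 0.2 = 5.22 mg/L
Hourly TAN removed = Q * dTAN = 412.9 m^3/h * 5.22 mg/L = 2155.338 g/h  (m^3/h * mg/L = g/h)
Daily TAN removed = 2155.338 * 24 = 51728.112 g/day
Convert to kg/day: 51728.112 / 1000 = 51.728112 kg/day

51.728112 kg/day


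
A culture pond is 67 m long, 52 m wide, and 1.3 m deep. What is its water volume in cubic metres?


Base area = L * W = 67 * 52 = 3484 m^2
Volume = area * depth = 3484 * 1.3 = 4529.2 m^3

4529.2 m^3


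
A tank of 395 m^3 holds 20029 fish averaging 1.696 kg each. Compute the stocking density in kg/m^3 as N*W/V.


Total biomass = 20029 fish * 1.696 kg = 33969.184 kg
Density = total biomass / volume = 33969.184 / 395 = 85.9979 kg/m^3

85.9979 kg/m^3


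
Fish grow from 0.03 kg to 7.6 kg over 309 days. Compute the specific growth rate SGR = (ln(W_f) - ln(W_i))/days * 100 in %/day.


ln(W_f) = ln(7.6) = 2.0281482
ln(W_i) = ln(0.03) = -3.5065579
ln(W_f) - ln(W_i) = 2.0281482 - -3.5065579 = 5.5347061
SGR = 5.5347061 / 309 * 100 = 1.79117 %/day

1.79117 %/day


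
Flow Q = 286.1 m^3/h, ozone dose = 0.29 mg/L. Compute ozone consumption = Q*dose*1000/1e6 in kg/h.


O3 demand (mg/h) = Q * dose * 1000 = 286.1 * 0.29 * 1000 = 82969 mg/h
Convert mg to kg: 82969 / 1e6 = 0.082969 kg/h

0.082969 kg/h


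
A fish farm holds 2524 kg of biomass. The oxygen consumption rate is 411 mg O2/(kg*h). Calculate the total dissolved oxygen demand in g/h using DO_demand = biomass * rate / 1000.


Total O2 consumption (mg/h) = 2524 kg * 411 mg/(kg*h) = 1037364 mg/h
Convert to g/h: 1037364 / 1000 = 1037.364 g/h

1037.364 g/h


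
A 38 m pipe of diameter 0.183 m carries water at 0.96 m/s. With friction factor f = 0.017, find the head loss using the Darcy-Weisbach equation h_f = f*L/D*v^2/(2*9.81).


v^2 = 0.96^2 = 0.9216 m^2/s^2
L/D = 38/0.183 = 207.65027
h_f = f*(L/D)*v^2/(2g) = 0.017 * 207.65027 * 0.9216 / 19.62 = 0.165815 m

0.165815 m


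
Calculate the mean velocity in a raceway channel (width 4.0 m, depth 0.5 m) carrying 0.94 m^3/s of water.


Cross-sectional area = W * d = 4.0 * 0.5 = 2 m^2
Velocity = Q / A = 0.94 / 2 = 0.47 m/s

0.47 m/s


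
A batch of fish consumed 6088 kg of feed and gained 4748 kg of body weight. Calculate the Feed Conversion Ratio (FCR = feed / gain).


FCR = feed consumed / weight gained
FCR = 6088 kg / 4748 kg = 1.28222

1.28222


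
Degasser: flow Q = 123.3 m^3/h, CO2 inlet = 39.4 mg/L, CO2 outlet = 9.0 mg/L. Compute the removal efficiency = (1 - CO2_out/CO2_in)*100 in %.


CO2_out / CO2_in = 9.0 / 39.4 = 0.2284264
Fraction remaining = 0.2284264
efficiency = (1 - 0.2284264) * 100 = 77.1574 %

77.1574 %


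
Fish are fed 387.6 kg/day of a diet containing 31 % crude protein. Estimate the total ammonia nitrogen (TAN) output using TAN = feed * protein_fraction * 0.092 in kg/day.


Protein in feed = 387.6 * 31/100 = 120.156 kg/day
TAN = protein * 0.092 = 120.156 * 0.092 = 11.054352 kg/day

11.054352 kg/day


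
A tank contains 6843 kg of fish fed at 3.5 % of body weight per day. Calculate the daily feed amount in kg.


Feeding rate fraction = 3.5% / 100 = 0.035
Daily feed = 6843 kg * 0.035 = 239.505 kg/day

239.505 kg/day


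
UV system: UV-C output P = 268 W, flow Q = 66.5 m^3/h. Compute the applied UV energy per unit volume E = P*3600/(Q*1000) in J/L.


Energy delivered per hour = 268 W * 3600 s = 964800 J/h
Volume treated per hour = 66.5 m^3/h * 1000 = 66500 L/h
dose = 964800 / 66500 = 14.5083 J/L

14.5083 J/L


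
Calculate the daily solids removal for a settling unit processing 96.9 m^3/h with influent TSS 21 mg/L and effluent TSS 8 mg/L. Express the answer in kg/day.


Concentration drop: TSS_in - TSS_out = 21 - 8 = 13 mg/L
Hourly solids removed = Q * dTSS = 96.9 m^3/h * 13 mg/L = 1259.7 g/h  (m^3/h * mg/L = g/h)
Daily solids removed = 1259.7 * 24 = 30232.8 g/day
Convert g to kg: 30232.8 / 1000 = 30.2328 kg/day

30.2328 kg/day


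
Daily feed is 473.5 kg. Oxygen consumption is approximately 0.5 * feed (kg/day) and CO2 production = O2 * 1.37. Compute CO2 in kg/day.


O2 = 473.5 * 0.5 = 236.75
CO2 = 236.75 * 1.37 = 324.3475

324.3475 kg/day


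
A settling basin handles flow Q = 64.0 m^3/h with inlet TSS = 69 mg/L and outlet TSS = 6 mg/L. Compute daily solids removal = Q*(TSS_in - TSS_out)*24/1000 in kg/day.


Concentration drop: TSS_in - TSS_out = 69 - 6 = 63 mg/L
Hourly solids removed = Q * dTSS = 64.0 m^3/h * 63 mg/L = 4032 g/h  (m^3/h * mg/L = g/h)
Daily solids removed = 4032 * 24 = 96768 g/day
Convert g to kg: 96768 / 1000 = 96.768 kg/day

96.768 kg/day


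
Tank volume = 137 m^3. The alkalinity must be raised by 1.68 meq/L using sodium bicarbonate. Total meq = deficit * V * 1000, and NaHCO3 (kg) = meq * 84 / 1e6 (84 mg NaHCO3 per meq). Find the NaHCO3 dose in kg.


Tank volume in L = 137 m^3 * 1000 = 137000 L
Total meq required = 1.68 meq/L * 137000 L = 230160 meq
NaHCO3 mass = 230160 meq * 84 mg/meq / 1e6 = 19.3334 kg

19.3334 kg


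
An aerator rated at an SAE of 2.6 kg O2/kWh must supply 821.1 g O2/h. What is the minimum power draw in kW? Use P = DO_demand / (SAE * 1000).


SAE in g O2/kWh = 2.6 * 1000 = 2600 g/kWh
P = DO_demand / SAE_g = 821.1 / 2600 = 0.315808 kW

0.315808 kW


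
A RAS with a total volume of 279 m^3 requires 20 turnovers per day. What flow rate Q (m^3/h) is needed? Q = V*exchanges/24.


Daily recirculation volume = 279 m^3 * 20 = 5580 m^3/day
Flow rate Q = daily volume / 24 h = 5580 / 24 = 232.5 m^3/h

232.5 m^3/h


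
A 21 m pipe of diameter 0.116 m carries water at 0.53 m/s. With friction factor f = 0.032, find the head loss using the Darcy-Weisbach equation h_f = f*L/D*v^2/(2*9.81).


v^2 = 0.53^2 = 0.2809 m^2/s^2
L/D = 21/0.116 = 181.03448
h_f = f*(L/D)*v^2/(2g) = 0.032 * 181.03448 * 0.2809 / 19.62 = 0.08294 m

0.08294 m


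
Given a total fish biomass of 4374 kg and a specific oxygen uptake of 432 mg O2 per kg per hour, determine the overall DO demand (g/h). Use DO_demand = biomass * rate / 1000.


Total O2 consumption (mg/h) = 4374 kg * 432 mg/(kg*h) = 1889568 mg/h
Convert to g/h: 1889568 / 1000 = 1889.568 g/h

1889.568 g/h


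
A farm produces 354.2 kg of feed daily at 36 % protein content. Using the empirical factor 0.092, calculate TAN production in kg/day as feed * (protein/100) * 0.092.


Protein in feed = 354.2 * 36/100 = 127.512 kg/day
TAN = protein * 0.092 = 127.512 * 0.092 = 11.731104 kg/day

11.731104 kg/day


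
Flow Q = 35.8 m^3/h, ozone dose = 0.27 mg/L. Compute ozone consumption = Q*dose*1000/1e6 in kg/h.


O3 demand (mg/h) = Q * dose * 1000 = 35.8 * 0.27 * 1000 = 9666 mg/h
Convert mg to kg: 9666 / 1e6 = 0.009666 kg/h

0.009666 kg/h


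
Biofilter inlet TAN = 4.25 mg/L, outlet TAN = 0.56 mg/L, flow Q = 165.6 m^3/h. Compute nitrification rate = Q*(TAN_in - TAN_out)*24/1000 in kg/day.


Concentration drop: TAN_in - TAN_out = 4.25 - 0.56 = 3.69 mg/L
Hourly TAN removed = Q * dTAN = 165.6 m^3/h * 3.69 mg/L = 611.064 g/h  (m^3/h * mg/L = g/h)
Daily TAN removed = 611.064 * 24 = 14665.536 g/day
Convert to kg/day: 14665.536 / 1000 = 14.665536 kg/day

14.665536 kg/day


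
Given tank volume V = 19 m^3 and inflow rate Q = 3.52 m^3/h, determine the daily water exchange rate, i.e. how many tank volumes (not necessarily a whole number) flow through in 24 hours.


Daily flow volume = 3.52 m^3/h * 24 h = 84.48 m^3/day
Exchanges = daily flow / tank volume = 84.48 / 19 = 4.44632 exchanges/day

4.44632 exchanges/day


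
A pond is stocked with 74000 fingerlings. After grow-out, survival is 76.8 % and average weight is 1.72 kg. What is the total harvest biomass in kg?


Survivors = 74000 * 76.8/100 = 56832 fish
Harvest biomass = survivors * W_f = 56832 * 1.72 = 97751.04 kg

97751.04 kg


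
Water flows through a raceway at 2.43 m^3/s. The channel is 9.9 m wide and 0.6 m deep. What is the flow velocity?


Cross-sectional area = W * d = 9.9 * 0.6 = 5.94 m^2
Velocity = Q / A = 2.43 / 5.94 = 0.409091 m/s

0.409091 m/s


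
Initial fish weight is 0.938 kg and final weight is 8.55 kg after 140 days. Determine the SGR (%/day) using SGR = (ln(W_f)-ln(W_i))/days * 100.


ln(W_f) = ln(8.55) = 2.1459313
ln(W_i) = ln(0.938) = -0.06400533
ln(W_f) - ln(W_i) = 2.1459313 - -0.06400533 = 2.2099366
SGR = 2.2099366 / 140 * 100 = 1.57853 %/day

1.57853 %/day


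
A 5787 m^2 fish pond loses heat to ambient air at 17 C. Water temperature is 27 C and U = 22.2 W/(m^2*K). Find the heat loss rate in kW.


Temperature difference dT = 27 - 17 = 10 K
Heat loss (W) = U * A * dT = 22.2 * 5787 * 10 = 1284714 W
Convert to kW: 1284714 / 1000 = 1284.714 kW

1284.714 kW


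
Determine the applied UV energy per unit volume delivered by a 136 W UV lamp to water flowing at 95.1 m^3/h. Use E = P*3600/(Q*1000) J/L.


Energy delivered per hour = 136 W * 3600 s = 489600 J/h
Volume treated per hour = 95.1 m^3/h * 1000 = 95100 L/h
dose = 489600 / 95100 = 5.14826 J/L

5.14826 J/L


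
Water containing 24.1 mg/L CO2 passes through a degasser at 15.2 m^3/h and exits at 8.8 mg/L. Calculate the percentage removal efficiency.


CO2_out / CO2_in = 8.8 / 24.1 = 0.36514523
Fraction remaining = 0.36514523
efficiency = (1 - 0.36514523) * 100 = 63.4855 %

63.4855 %


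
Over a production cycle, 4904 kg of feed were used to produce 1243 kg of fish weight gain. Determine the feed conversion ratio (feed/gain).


FCR = feed consumed / weight gained
FCR = 4904 kg / 1243 kg = 3.94529

3.94529


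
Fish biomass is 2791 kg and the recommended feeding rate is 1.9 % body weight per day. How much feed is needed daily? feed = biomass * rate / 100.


Feeding rate fraction = 1.9% / 100 = 0.019
Daily feed = 2791 kg * 0.019 = 53.029 kg/day

53.029 kg/day


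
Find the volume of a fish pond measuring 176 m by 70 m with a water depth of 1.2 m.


Base area = L * W = 176 * 70 = 12320 m^2
Volume = area * depth = 12320 * 1.2 = 14784 m^3

14784 m^3


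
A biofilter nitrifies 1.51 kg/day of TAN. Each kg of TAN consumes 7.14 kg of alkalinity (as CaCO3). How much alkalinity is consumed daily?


Alkalinity factor: 7.14 kg CaCO3 consumed per kg TAN nitrified
alk = 1.51 kg TAN * 7.14 = 10.7814 kg CaCO3/day

10.7814 kg CaCO3/day


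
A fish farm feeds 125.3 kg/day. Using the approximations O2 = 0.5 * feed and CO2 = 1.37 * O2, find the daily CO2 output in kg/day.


O2 = 125.3 * 0.5 = 62.65
CO2 = 62.65 * 1.37 = 85.8305

85.8305 kg/day


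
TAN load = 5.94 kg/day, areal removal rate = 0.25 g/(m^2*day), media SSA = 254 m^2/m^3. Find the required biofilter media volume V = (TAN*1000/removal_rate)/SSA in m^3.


A = 5.94*1000 / 0.25 = 23760 m^2
V = 23760 / 254 = 93.5433

93.5433 m^3


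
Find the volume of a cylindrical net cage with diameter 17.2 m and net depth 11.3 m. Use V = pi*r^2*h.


r = d/2 = 17.2/2 = 8.6 m
Base area = pi*r^2 = pi*8.6^2 = 232.35219 m^2
Volume = 232.35219 * 11.3 = 2625.58 m^3

2625.58 m^3


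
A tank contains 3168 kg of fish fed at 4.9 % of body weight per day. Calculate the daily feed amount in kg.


Feeding rate fraction = 4.9% / 100 = 0.049
Daily feed = 3168 kg * 0.049 = 155.232 kg/day

155.232 kg/day


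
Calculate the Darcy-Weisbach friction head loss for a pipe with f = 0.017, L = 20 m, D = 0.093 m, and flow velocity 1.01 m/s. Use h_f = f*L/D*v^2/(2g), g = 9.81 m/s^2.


v^2 = 1.01^2 = 1.0201 m^2/s^2
L/D = 20/0.093 = 215.05376
h_f = f*(L/D)*v^2/(2g) = 0.017 * 215.05376 * 1.0201 / 19.62 = 0.190081 m

0.190081 m


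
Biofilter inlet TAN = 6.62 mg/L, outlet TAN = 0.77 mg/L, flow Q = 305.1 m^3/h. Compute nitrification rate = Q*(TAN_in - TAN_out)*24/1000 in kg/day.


Concentration drop: TAN_in - TAN_out = 6.62 - 0.77 = 5.85 mg/L
Hourly TAN removed = Q * dTAN = 305.1 m^3/h * 5.85 mg/L = 1784.835 g/h  (m^3/h * mg/L = g/h)
Daily TAN removed = 1784.835 * 24 = 42836.04 g/day
Convert to kg/day: 42836.04 / 1000 = 42.83604 kg/day

42.83604 kg/day


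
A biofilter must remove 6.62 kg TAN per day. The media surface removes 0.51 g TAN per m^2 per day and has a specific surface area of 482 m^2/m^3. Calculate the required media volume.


A = 6.62*1000 / 0.51 = 12980.392 m^2
V = 12980.392 / 482 = 26.9303

26.9303 m^3


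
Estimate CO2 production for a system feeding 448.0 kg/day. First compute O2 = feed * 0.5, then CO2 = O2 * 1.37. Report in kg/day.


O2 = 448.0 * 0.5 = 224
CO2 = 224 * 1.37 = 306.88

306.88 kg/day


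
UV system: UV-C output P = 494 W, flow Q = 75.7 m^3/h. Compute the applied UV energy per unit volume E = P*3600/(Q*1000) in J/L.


Energy delivered per hour = 494 W * 3600 s = 1778400 J/h
Volume treated per hour = 75.7 m^3/h * 1000 = 75700 L/h
dose = 1778400 / 75700 = 23.4927 J/L

23.4927 J/L


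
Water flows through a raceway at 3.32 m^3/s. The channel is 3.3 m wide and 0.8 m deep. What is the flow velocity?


Cross-sectional area = W * d = 3.3 * 0.8 = 2.64 m^2
Velocity = Q / A = 3.32 / 2.64 = 1.25758 m/s

1.25758 m/s


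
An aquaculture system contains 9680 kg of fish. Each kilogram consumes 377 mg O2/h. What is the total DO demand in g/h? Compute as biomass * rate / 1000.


Total O2 consumption (mg/h) = 9680 kg * 377 mg/(kg*h) = 3649360 mg/h
Convert to g/h: 3649360 / 1000 = 3649.36 g/h

3649.36 g/h


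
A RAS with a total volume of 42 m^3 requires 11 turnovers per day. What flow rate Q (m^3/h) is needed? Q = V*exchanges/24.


Daily recirculation volume = 42 m^3 * 11 = 462 m^3/day
Flow rate Q = daily volume / 24 h = 462 / 24 = 19.25 m^3/h

19.25 m^3/h


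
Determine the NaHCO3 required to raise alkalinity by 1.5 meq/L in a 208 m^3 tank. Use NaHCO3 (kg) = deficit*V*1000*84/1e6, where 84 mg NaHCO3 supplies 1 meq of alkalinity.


Tank volume in L = 208 m^3 * 1000 = 208000 L
Total meq required = 1.5 meq/L * 208000 L = 312000 meq
NaHCO3 mass = 312000 meq * 84 mg/meq / 1e6 = 26.208 kg

26.208 kg


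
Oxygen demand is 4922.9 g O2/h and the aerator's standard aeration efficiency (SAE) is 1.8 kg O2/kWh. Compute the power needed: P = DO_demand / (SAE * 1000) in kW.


SAE in g O2/kWh = 1.8 * 1000 = 1800 g/kWh
P = DO_demand / SAE_g = 4922.9 / 1800 = 2.73494 kW

2.73494 kW


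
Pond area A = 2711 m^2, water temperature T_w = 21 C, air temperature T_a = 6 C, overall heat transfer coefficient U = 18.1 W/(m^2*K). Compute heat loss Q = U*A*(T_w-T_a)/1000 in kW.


Temperature difference dT = 21 - 6 = 15 K
Heat loss (W) = U * A * dT = 18.1 * 2711 * 15 = 736036.5 W
Convert to kW: 736036.5 / 1000 = 736.0365 kW

736.0365 kW


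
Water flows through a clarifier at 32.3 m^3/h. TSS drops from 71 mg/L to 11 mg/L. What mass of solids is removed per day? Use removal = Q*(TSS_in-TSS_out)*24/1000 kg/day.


Concentration drop: TSS_in - TSS_out = 71 - 11 = 60 mg/L
Hourly solids removed = Q * dTSS = 32.3 m^3/h * 60 mg/L = 1938 g/h  (m^3/h * mg/L = g/h)
Daily solids removed = 1938 * 24 = 46512 g/day
Convert g to kg: 46512 / 1000 = 46.512 kg/day

46.512 kg/day


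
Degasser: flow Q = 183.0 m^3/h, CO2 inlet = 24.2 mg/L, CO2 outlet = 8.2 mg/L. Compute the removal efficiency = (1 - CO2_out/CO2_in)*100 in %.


CO2_out / CO2_in = 8.2 / 24.2 = 0.33884298
Fraction remaining = 0.33884298
efficiency = (1 - 0.33884298) * 100 = 66.1157 %

66.1157 %


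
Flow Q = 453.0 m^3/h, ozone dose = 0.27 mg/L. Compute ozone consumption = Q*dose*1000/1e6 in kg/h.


O3 demand (mg/h) = Q * dose * 1000 = 453.0 * 0.27 * 1000 = 122310 mg/h
Convert mg to kg: 122310 / 1e6 = 0.12231 kg/h

0.12231 kg/h


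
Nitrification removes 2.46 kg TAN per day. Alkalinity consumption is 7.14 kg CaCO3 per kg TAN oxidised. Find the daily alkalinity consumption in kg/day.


Alkalinity factor: 7.14 kg CaCO3 consumed per kg TAN nitrified
alk = 2.46 kg TAN * 7.14 = 17.5644 kg CaCO3/day

17.5644 kg CaCO3/day


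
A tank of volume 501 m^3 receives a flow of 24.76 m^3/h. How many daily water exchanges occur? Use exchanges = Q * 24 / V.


Daily flow volume = 24.76 m^3/h * 24 h = 594.24 m^3/day
Exchanges = daily flow / tank volume = 594.24 / 501 = 1.18611 exchanges/day

1.18611 exchanges/day


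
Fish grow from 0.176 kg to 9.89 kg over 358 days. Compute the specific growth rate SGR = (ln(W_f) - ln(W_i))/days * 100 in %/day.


ln(W_f) = ln(9.89) = 2.2915241
ln(W_i) = ln(0.176) = -1.7372713
ln(W_f) - ln(W_i) = 2.2915241 - -1.7372713 = 4.0287954
SGR = 4.0287954 / 358 * 100 = 1.12536 %/day

1.12536 %/day


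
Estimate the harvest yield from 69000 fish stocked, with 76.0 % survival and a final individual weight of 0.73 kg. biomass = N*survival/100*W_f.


Survivors = 69000 * 76.0/100 = 52440 fish
Harvest biomass = survivors * W_f = 52440 * 0.73 = 38281.2 kg

38281.2 kg


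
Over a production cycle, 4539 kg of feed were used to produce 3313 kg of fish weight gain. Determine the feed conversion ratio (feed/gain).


FCR = feed consumed / weight gained
FCR = 4539 kg / 3313 kg = 1.37006

1.37006


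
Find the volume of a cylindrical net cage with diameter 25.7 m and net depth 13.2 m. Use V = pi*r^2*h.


r = d/2 = 25.7/2 = 12.85 m
Base area = pi*r^2 = pi*12.85^2 = 518.74763 m^2
Volume = 518.74763 * 13.2 = 6847.47 m^3

6847.47 m^3


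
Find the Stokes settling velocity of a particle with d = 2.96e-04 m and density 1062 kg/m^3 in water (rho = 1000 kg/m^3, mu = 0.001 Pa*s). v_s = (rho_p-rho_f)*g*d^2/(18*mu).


Density difference: rho_p - rho_f = 1062 - 1000 = 62 kg/m^3
d^2 = (2.96e-04)^2 = 8.7616e-08 m^2
Numerator = (rho_p - rho_f) * g * d^2 = 62 * 9.81 * 8.7616e-08 = 5.3289804e-05
Denominator = 18 * mu = 18 * 0.001 = 0.018
v_s = 5.3289804e-05 / 0.018 = 0.00296054 m/s
Check: Re = rho_f * v_s * d / mu = 1000 * 0.00296054 * 2.96e-04 / 0.001 = 0.876 < 1, so Stokes' law applies.

0.00296054 m/s


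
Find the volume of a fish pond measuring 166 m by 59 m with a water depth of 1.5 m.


Base area = L * W = 166 * 59 = 9794 m^2
Volume = area * depth = 9794 * 1.5 = 14691 m^3

14691 m^3


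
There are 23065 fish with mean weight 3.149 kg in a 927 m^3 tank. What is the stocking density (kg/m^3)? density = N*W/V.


Total biomass = 23065 fish * 3.149 kg = 72631.685 kg
Density = total biomass / volume = 72631.685 / 927 = 78.3513 kg/m^3

78.3513 kg/m^3


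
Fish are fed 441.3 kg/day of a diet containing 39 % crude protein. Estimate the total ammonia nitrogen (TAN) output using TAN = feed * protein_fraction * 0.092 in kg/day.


Protein in feed = 441.3 * 39/100 = 172.107 kg/day
TAN = protein * 0.092 = 172.107 * 0.092 = 15.833844 kg/day

15.833844 kg/day


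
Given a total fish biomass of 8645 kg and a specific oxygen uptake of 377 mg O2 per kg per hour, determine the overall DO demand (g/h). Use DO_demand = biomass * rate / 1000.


Total O2 consumption (mg/h) = 8645 kg * 377 mg/(kg*h) = 3259165 mg/h
Convert to g/h: 3259165 / 1000 = 3259.165 g/h

3259.165 g/h


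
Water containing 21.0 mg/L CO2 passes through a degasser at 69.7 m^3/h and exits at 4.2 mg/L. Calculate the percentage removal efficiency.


CO2_out / CO2_in = 4.2 / 21.0 = 0.2
Fraction remaining = 0.2
efficiency = (1 - 0.2) * 100 = 80 %

80 %


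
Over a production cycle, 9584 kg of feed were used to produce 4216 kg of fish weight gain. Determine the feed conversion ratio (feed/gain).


FCR = feed consumed / weight gained
FCR = 9584 kg / 4216 kg = 2.27324

2.27324


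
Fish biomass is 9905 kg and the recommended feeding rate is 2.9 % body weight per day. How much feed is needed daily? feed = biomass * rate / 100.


Feeding rate fraction = 2.9% / 100 = 0.029
Daily feed = 9905 kg * 0.029 = 287.245 kg/day

287.245 kg/day
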